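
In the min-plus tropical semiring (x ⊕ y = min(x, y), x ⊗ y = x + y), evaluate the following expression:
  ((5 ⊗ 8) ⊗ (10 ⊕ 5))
((5 ⊗ 8) ⊗ (10 ⊕ 5)) = 18

Expand innermost to outermost. Recall ⊕ takes the minimum of its arguments and ⊗ takes their sum. Working out the expression ((5 ⊗ 8) ⊗ (10 ⊕ 5)) gives 18.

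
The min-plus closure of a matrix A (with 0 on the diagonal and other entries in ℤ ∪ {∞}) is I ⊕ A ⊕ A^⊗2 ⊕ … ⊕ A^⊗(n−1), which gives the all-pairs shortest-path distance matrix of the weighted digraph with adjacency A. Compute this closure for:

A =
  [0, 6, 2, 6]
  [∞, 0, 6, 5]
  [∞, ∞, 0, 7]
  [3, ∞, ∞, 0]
Closure =
  [0, 6, 2, 6]
  [8, 0, 6, 5]
  [10, 16, 0, 7]
  [3, 9, 5, 0]

This is the Floyd-Warshall all-pairs shortest-path computation. For each intermediate vertex k = 0, 1, …, 3, update dist[i][j] ← min(dist[i][j], dist[i][k] + dist[k][j]). The final matrix gives, for each (i, j), the minimum total weight of any directed path from i to j (possibly empty when i = j).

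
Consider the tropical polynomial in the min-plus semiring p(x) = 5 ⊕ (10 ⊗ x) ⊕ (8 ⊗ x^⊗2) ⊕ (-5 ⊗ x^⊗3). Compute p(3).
p(3) = 4

A tropical monomial a ⊗ x^⊗i evaluates to a + i · x. Evaluating each term at x = 3:
  Term 0 contributes 5 + 0 · 3 = 5
  Term 1 contributes 10 + 1 · 3 = 13
  Term 2 contributes 8 + 2 · 3 = 14
  Term 3 contributes -5 + 3 · 3 = 4
p(3) = ⊕ of these = min[5, 13, 14, 4] = 4.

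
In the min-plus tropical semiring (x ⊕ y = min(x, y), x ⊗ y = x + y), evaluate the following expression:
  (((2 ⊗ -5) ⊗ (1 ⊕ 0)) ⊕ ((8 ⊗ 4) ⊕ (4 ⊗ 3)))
(((2 ⊗ -5) ⊗ (1 ⊕ 0)) ⊕ ((8 ⊗ 4) ⊕ (4 ⊗ 3))) = -3

Expand innermost to outermost. Recall ⊕ takes the minimum of its arguments and ⊗ takes their sum. Working out the expression (((2 ⊗ -5) ⊗ (1 ⊕ 0)) ⊕ ((8 ⊗ 4) ⊕ (4 ⊗ 3))) gives -3.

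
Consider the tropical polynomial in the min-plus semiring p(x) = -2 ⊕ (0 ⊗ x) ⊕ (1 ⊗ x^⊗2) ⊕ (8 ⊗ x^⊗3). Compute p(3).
p(3) = -2

A tropical monomial a ⊗ x^⊗i evaluates to a + i · x. Evaluating each term at x = 3:
  Term 0 contributes -2 + 0 · 3 = -2
  Term 1 contributes 0 + 1 · 3 = 3
  Term 2 contributes 1 + 2 · 3 = 7
  Term 3 contributes 8 + 3 · 3 = 17
p(3) = ⊕ of these = min[-2, 3, 7, 17] = -2.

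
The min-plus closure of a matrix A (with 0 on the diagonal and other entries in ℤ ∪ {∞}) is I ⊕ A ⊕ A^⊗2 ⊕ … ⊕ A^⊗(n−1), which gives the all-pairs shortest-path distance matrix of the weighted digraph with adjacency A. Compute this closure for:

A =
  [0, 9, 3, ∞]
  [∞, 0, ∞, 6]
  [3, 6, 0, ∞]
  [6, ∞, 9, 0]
Closure =
  [0, 9, 3, 15]
  [12, 0, 15, 6]
  [3, 6, 0, 12]
  [6, 15, 9, 0]

This is the Floyd-Warshall all-pairs shortest-path computation. For each intermediate vertex k = 0, 1, …, 3, update dist[i][j] ← min(dist[i][j], dist[i][k] + dist[k][j]). The final matrix gives, for each (i, j), the minimum total weight of any directed path from i to j (possibly empty when i = j).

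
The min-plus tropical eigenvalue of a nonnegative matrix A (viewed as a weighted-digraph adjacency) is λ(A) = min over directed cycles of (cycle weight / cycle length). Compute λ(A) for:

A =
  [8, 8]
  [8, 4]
λ(A) = 4

Enumerate directed cycles and compute their means (weight / length). Sample:
  cycle 0 → 0: weight = 8, length = 1, mean = 8/1 ≈ 8.000
  cycle 1 → 1: weight = 4, length = 1, mean = 4/1 ≈ 4.000
  cycle 0 → 1 → 0: weight = 16, length = 2, mean = 16/2 ≈ 8.000
  cycle 1 → 0 → 1: weight = 16, length = 2, mean = 16/2 ≈ 8.000
Minimum mean = 4.000, attained e.g. along the cycle 1 → 1 with weight 4 and length 1. So λ(A) = 4/1 = 4.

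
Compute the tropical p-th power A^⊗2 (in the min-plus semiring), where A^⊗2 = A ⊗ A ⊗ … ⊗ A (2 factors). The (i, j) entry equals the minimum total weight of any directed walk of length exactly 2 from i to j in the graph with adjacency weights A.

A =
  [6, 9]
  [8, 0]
A^⊗2 =
  [12, 9]
  [8, 0]

Each entry (A^⊗2)_ij equals the minimum over all length-2 walks i = v_0 → v_1 → … → v_2 = j of Σ_t A[v_t][v_{t+1}]. For example, for (i, j) = (0, 1) we minimise over 2 possible intermediate vertex sequences; the minimum is 9, attained along the walk 0 → 1 → 1.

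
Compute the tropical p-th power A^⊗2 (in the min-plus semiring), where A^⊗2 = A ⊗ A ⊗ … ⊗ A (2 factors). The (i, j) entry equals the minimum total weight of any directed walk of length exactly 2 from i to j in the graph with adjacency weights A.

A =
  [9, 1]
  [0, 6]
A^⊗2 =
  [1, 7]
  [6, 1]

Each entry (A^⊗2)_ij equals the minimum over all length-2 walks i = v_0 → v_1 → … → v_2 = j of Σ_t A[v_t][v_{t+1}]. For example, for (i, j) = (0, 1) we minimise over 2 possible intermediate vertex sequences; the minimum is 7, attained along the walk 0 → 1 → 1.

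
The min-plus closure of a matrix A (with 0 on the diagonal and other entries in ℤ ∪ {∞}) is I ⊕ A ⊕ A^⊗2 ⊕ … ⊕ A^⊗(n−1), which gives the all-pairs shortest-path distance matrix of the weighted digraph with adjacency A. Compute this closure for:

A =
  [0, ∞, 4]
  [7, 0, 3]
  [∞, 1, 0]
Closure =
  [0, 5, 4]
  [7, 0, 3]
  [8, 1, 0]

This is the Floyd-Warshall all-pairs shortest-path computation. For each intermediate vertex k = 0, 1, …, 2, update dist[i][j] ← min(dist[i][j], dist[i][k] + dist[k][j]). The final matrix gives, for each (i, j), the minimum total weight of any directed path from i to j (possibly empty when i = j).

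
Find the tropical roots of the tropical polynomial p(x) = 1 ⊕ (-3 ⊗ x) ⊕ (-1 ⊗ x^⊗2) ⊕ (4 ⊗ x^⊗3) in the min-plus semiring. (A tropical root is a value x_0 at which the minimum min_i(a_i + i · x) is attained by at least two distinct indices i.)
Roots: {-5, -2, 4}

Each tropical root is a break point of the lower envelope of the lines y = a_i + i · x (there are 4 lines, with slopes 0, 1, ..., 3). Only the lines that attain the minimum somewhere contribute to roots; other lines are dominated. Here the surviving (envelope) indices are i = 3, i = 2, i = 1, i = 0.
Intersections between consecutive envelope lines give the roots: for adjacent envelope indices i < j the intersection is x = (a_i − a_j) / (j − i). Reading off the sorted break points: {-5, -2, 4}.
Verification: at each break x_0, at least two indices attain the minimum of min_i(a_i + i · x_0).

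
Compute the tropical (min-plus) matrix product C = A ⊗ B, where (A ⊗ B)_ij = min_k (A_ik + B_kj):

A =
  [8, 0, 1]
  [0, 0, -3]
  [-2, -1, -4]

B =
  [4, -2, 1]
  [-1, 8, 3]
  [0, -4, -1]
A ⊗ B =
  [-1, -3, 0]
  [-3, -7, -4]
  [-4, -8, -5]

Apply the min-plus product entry-by-entry:
  C[0][0] = min over k of (A[0][0] + B[0][0] = 8 + 4 = 12, A[0][1] + B[1][0] = 0 + -1 = -1, A[0][2] + B[2][0] = 1 + 0 = 1) = -1 (attained at k = 1)
  C[0][1] = min over k of (A[0][0] + B[0][1] = 8 + -2 = 6, A[0][1] + B[1][1] = 0 + 8 = 8, A[0][2] + B[2][1] = 1 + -4 = -3) = -3 (attained at k = 2)
  C[0][2] = min over k of (A[0][0] + B[0][2] = 8 + 1 = 9, A[0][1] + B[1][2] = 0 + 3 = 3, A[0][2] + B[2][2] = 1 + -1 = 0) = 0 (attained at k = 2)
  C[1][0] = min over k of (A[1][0] + B[0][0] = 0 + 4 = 4, A[1][1] + B[1][0] = 0 + -1 = -1, A[1][2] + B[2][0] = -3 + 0 = -3) = -3 (attained at k = 2)
  C[1][1] = min over k of (A[1][0] + B[0][1] = 0 + -2 = -2, A[1][1] + B[1][1] = 0 + 8 = 8, A[1][2] + B[2][1] = -3 + -4 = -7) = -7 (attained at k = 2)
  C[1][2] = min over k of (A[1][0] + B[0][2] = 0 + 1 = 1, A[1][1] + B[1][2] = 0 + 3 = 3, A[1][2] + B[2][2] = -3 + -1 = -4) = -4 (attained at k = 2)
  C[2][0] = min over k of (A[2][0] + B[0][0] = -2 + 4 = 2, A[2][1] + B[1][0] = -1 + -1 = -2, A[2][2] + B[2][0] = -4 + 0 = -4) = -4 (attained at k = 2)
  C[2][1] = min over k of (A[2][0] + B[0][1] = -2 + -2 = -4, A[2][1] + B[1][1] = -1 + 8 = 7, A[2][2] + B[2][1] = -4 + -4 = -8) = -8 (attained at k = 2)
  C[2][2] = min over k of (A[2][0] + B[0][2] = -2 + 1 = -1, A[2][1] + B[1][2] = -1 + 3 = 2, A[2][2] + B[2][2] = -4 + -1 = -5) = -5 (attained at k = 2)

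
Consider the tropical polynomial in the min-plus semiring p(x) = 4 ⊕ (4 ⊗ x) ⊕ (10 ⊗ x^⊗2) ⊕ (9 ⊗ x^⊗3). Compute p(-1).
p(-1) = 3

A tropical monomial a ⊗ x^⊗i evaluates to a + i · x. Evaluating each term at x = -1:
  Term 0 contributes 4 + 0 · -1 = 4
  Term 1 contributes 4 + 1 · -1 = 3
  Term 2 contributes 10 + 2 · -1 = 8
  Term 3 contributes 9 + 3 · -1 = 6
p(-1) = ⊕ of these = min[4, 3, 8, 6] = 3.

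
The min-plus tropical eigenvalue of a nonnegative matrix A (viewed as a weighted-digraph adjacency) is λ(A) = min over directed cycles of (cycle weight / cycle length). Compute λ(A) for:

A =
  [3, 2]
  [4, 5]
λ(A) = 3

Enumerate directed cycles and compute their means (weight / length). Sample:
  cycle 0 → 0: weight = 3, length = 1, mean = 3/1 ≈ 3.000
  cycle 1 → 1: weight = 5, length = 1, mean = 5/1 ≈ 5.000
  cycle 0 → 1 → 0: weight = 6, length = 2, mean = 6/2 ≈ 3.000
  cycle 1 → 0 → 1: weight = 6, length = 2, mean = 6/2 ≈ 3.000
Minimum mean = 3.000, attained e.g. along the cycle 0 → 0 with weight 3 and length 1. So λ(A) = 3/1 = 3.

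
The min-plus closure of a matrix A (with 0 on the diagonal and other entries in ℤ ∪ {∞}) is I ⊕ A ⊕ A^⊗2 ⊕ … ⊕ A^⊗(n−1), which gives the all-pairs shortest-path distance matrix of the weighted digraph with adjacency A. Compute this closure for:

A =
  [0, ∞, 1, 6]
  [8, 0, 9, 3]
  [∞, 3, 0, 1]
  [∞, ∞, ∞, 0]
Closure =
  [0, 4, 1, 2]
  [8, 0, 9, 3]
  [11, 3, 0, 1]
  [∞, ∞, ∞, 0]

This is the Floyd-Warshall all-pairs shortest-path computation. For each intermediate vertex k = 0, 1, …, 3, update dist[i][j] ← min(dist[i][j], dist[i][k] + dist[k][j]). The final matrix gives, for each (i, j), the minimum total weight of any directed path from i to j (possibly empty when i = j).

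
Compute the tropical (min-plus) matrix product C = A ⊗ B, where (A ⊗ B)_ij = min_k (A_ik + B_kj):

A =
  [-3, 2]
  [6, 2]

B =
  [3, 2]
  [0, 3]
A ⊗ B =
  [0, -1]
  [2, 5]

Apply the min-plus product entry-by-entry:
  C[0][0] = min over k of (A[0][0] + B[0][0] = -3 + 3 = 0, A[0][1] + B[1][0] = 2 + 0 = 2) = 0 (attained at k = 0)
  C[0][1] = min over k of (A[0][0] + B[0][1] = -3 + 2 = -1, A[0][1] + B[1][1] = 2 + 3 = 5) = -1 (attained at k = 0)
  C[1][0] = min over k of (A[1][0] + B[0][0] = 6 + 3 = 9, A[1][1] + B[1][0] = 2 + 0 = 2) = 2 (attained at k = 1)
  C[1][1] = min over k of (A[1][0] + B[0][1] = 6 + 2 = 8, A[1][1] + B[1][1] = 2 + 3 = 5) = 5 (attained at k = 1)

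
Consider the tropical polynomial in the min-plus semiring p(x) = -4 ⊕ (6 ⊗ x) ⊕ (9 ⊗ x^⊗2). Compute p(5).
p(5) = -4

A tropical monomial a ⊗ x^⊗i evaluates to a + i · x. Evaluating each term at x = 5:
  Term 0 contributes -4 + 0 · 5 = -4
  Term 1 contributes 6 + 1 · 5 = 11
  Term 2 contributes 9 + 2 · 5 = 19
p(5) = ⊕ of these = min[-4, 11, 19] = -4.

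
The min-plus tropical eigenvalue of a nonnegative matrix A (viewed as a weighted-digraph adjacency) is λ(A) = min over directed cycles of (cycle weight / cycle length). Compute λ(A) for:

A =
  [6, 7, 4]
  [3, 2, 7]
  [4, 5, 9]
λ(A) = 2

Enumerate directed cycles and compute their means (weight / length). Sample:
  cycle 0 → 0: weight = 6, length = 1, mean = 6/1 ≈ 6.000
  cycle 1 → 1: weight = 2, length = 1, mean = 2/1 ≈ 2.000
  cycle 2 → 2: weight = 9, length = 1, mean = 9/1 ≈ 9.000
  cycle 0 → 1 → 0: weight = 10, length = 2, mean = 10/2 ≈ 5.000
  cycle 0 → 2 → 0: weight = 8, length = 2, mean = 8/2 ≈ 4.000
  cycle 1 → 0 → 1: weight = 10, length = 2, mean = 10/2 ≈ 5.000
Minimum mean = 2.000, attained e.g. along the cycle 1 → 1 with weight 2 and length 1. So λ(A) = 2/1 = 2.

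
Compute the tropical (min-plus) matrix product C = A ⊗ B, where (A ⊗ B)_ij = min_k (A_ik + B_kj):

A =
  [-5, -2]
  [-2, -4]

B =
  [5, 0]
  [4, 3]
A ⊗ B =
  [0, -5]
  [0, -2]

Apply the min-plus product entry-by-entry:
  C[0][0] = min over k of (A[0][0] + B[0][0] = -5 + 5 = 0, A[0][1] + B[1][0] = -2 + 4 = 2) = 0 (attained at k = 0)
  C[0][1] = min over k of (A[0][0] + B[0][1] = -5 + 0 = -5, A[0][1] + B[1][1] = -2 + 3 = 1) = -5 (attained at k = 0)
  C[1][0] = min over k of (A[1][0] + B[0][0] = -2 + 5 = 3, A[1][1] + B[1][0] = -4 + 4 = 0) = 0 (attained at k = 1)
  C[1][1] = min over k of (A[1][0] + B[0][1] = -2 + 0 = -2, A[1][1] + B[1][1] = -4 + 3 = -1) = -2 (attained at k = 0)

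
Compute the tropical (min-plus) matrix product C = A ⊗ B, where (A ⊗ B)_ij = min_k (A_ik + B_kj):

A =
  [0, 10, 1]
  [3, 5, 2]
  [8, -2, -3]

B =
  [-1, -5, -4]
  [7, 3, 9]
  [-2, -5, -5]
A ⊗ B =
  [-1, -5, -4]
  [0, -3, -3]
  [-5, -8, -8]

Apply the min-plus product entry-by-entry:
  C[0][0] = min over k of (A[0][0] + B[0][0] = 0 + -1 = -1, A[0][1] + B[1][0] = 10 + 7 = 17, A[0][2] + B[2][0] = 1 + -2 = -1) = -1 (attained at k = 0)
  C[0][1] = min over k of (A[0][0] + B[0][1] = 0 + -5 = -5, A[0][1] + B[1][1] = 10 + 3 = 13, A[0][2] + B[2][1] = 1 + -5 = -4) = -5 (attained at k = 0)
  C[0][2] = min over k of (A[0][0] + B[0][2] = 0 + -4 = -4, A[0][1] + B[1][2] = 10 + 9 = 19, A[0][2] + B[2][2] = 1 + -5 = -4) = -4 (attained at k = 0)
  C[1][0] = min over k of (A[1][0] + B[0][0] = 3 + -1 = 2, A[1][1] + B[1][0] = 5 + 7 = 12, A[1][2] + B[2][0] = 2 + -2 = 0) = 0 (attained at k = 2)
  C[1][1] = min over k of (A[1][0] + B[0][1] = 3 + -5 = -2, A[1][1] + B[1][1] = 5 + 3 = 8, A[1][2] + B[2][1] = 2 + -5 = -3) = -3 (attained at k = 2)
  C[1][2] = min over k of (A[1][0] + B[0][2] = 3 + -4 = -1, A[1][1] + B[1][2] = 5 + 9 = 14, A[1][2] + B[2][2] = 2 + -5 = -3) = -3 (attained at k = 2)
  C[2][0] = min over k of (A[2][0] + B[0][0] = 8 + -1 = 7, A[2][1] + B[1][0] = -2 + 7 = 5, A[2][2] + B[2][0] = -3 + -2 = -5) = -5 (attained at k = 2)
  C[2][1] = min over k of (A[2][0] + B[0][1] = 8 + -5 = 3, A[2][1] + B[1][1] = -2 + 3 = 1, A[2][2] + B[2][1] = -3 + -5 = -8) = -8 (attained at k = 2)
  C[2][2] = min over k of (A[2][0] + B[0][2] = 8 + -4 = 4, A[2][1] + B[1][2] = -2 + 9 = 7, A[2][2] + B[2][2] = -3 + -5 = -8) = -8 (attained at k = 2)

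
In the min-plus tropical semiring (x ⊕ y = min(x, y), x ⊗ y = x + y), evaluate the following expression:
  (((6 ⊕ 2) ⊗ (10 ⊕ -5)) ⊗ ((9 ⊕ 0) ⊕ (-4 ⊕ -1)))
(((6 ⊕ 2) ⊗ (10 ⊕ -5)) ⊗ ((9 ⊕ 0) ⊕ (-4 ⊕ -1))) = -7

Expand innermost to outermost. Recall ⊕ takes the minimum of its arguments and ⊗ takes their sum. Working out the expression (((6 ⊕ 2) ⊗ (10 ⊕ -5)) ⊗ ((9 ⊕ 0) ⊕ (-4 ⊕ -1))) gives -7.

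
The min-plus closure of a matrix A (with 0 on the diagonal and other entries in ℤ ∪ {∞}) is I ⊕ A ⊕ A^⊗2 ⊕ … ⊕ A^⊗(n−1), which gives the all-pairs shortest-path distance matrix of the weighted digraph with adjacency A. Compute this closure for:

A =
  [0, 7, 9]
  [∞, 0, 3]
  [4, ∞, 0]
Closure =
  [0, 7, 9]
  [7, 0, 3]
  [4, 11, 0]

This is the Floyd-Warshall all-pairs shortest-path computation. For each intermediate vertex k = 0, 1, …, 2, update dist[i][j] ← min(dist[i][j], dist[i][k] + dist[k][j]). The final matrix gives, for each (i, j), the minimum total weight of any directed path from i to j (possibly empty when i = j).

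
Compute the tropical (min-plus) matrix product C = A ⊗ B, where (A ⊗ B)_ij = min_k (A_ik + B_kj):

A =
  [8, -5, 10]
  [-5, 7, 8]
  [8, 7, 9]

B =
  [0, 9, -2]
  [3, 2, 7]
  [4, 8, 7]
A ⊗ B =
  [-2, -3, 2]
  [-5, 4, -7]
  [8, 9, 6]

Apply the min-plus product entry-by-entry:
  C[0][0] = min over k of (A[0][0] + B[0][0] = 8 + 0 = 8, A[0][1] + B[1][0] = -5 + 3 = -2, A[0][2] + B[2][0] = 10 + 4 = 14) = -2 (attained at k = 1)
  C[0][1] = min over k of (A[0][0] + B[0][1] = 8 + 9 = 17, A[0][1] + B[1][1] = -5 + 2 = -3, A[0][2] + B[2][1] = 10 + 8 = 18) = -3 (attained at k = 1)
  C[0][2] = min over k of (A[0][0] + B[0][2] = 8 + -2 = 6, A[0][1] + B[1][2] = -5 + 7 = 2, A[0][2] + B[2][2] = 10 + 7 = 17) = 2 (attained at k = 1)
  C[1][0] = min over k of (A[1][0] + B[0][0] = -5 + 0 = -5, A[1][1] + B[1][0] = 7 + 3 = 10, A[1][2] + B[2][0] = 8 + 4 = 12) = -5 (attained at k = 0)
  C[1][1] = min over k of (A[1][0] + B[0][1] = -5 + 9 = 4, A[1][1] + B[1][1] = 7 + 2 = 9, A[1][2] + B[2][1] = 8 + 8 = 16) = 4 (attained at k = 0)
  C[1][2] = min over k of (A[1][0] + B[0][2] = -5 + -2 = -7, A[1][1] + B[1][2] = 7 + 7 = 14, A[1][2] + B[2][2] = 8 + 7 = 15) = -7 (attained at k = 0)
  C[2][0] = min over k of (A[2][0] + B[0][0] = 8 + 0 = 8, A[2][1] + B[1][0] = 7 + 3 = 10, A[2][2] + B[2][0] = 9 + 4 = 13) = 8 (attained at k = 0)
  C[2][1] = min over k of (A[2][0] + B[0][1] = 8 + 9 = 17, A[2][1] + B[1][1] = 7 + 2 = 9, A[2][2] + B[2][1] = 9 + 8 = 17) = 9 (attained at k = 1)
  C[2][2] = min over k of (A[2][0] + B[0][2] = 8 + -2 = 6, A[2][1] + B[1][2] = 7 + 7 = 14, A[2][2] + B[2][2] = 9 + 7 = 16) = 6 (attained at k = 0)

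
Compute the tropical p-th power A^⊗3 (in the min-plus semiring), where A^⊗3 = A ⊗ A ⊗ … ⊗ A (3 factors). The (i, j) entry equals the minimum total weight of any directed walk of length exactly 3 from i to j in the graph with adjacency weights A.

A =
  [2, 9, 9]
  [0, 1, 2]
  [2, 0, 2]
A^⊗3 =
  [6, 10, 11]
  [2, 3, 4]
  [1, 2, 3]

Each entry (A^⊗3)_ij equals the minimum over all length-3 walks i = v_0 → v_1 → … → v_3 = j of Σ_t A[v_t][v_{t+1}]. For example, for (i, j) = (0, 2) we minimise over 9 possible intermediate vertex sequences; the minimum is 11, attained along the walk 0 → 2 → 1 → 2.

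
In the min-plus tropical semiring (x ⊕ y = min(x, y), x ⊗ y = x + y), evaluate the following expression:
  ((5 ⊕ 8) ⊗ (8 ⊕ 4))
((5 ⊕ 8) ⊗ (8 ⊕ 4)) = 9

Expand innermost to outermost. Recall ⊕ takes the minimum of its arguments and ⊗ takes their sum. Working out the expression ((5 ⊕ 8) ⊗ (8 ⊕ 4)) gives 9.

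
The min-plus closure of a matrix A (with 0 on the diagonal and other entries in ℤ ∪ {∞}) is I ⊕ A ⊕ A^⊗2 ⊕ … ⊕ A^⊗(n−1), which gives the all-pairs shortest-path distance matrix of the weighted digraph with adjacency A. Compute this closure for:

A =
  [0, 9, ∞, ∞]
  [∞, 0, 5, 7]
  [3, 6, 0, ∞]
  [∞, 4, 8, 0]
Closure =
  [0, 9, 14, 16]
  [8, 0, 5, 7]
  [3, 6, 0, 13]
  [11, 4, 8, 0]

This is the Floyd-Warshall all-pairs shortest-path computation. For each intermediate vertex k = 0, 1, …, 3, update dist[i][j] ← min(dist[i][j], dist[i][k] + dist[k][j]). The final matrix gives, for each (i, j), the minimum total weight of any directed path from i to j (possibly empty when i = j).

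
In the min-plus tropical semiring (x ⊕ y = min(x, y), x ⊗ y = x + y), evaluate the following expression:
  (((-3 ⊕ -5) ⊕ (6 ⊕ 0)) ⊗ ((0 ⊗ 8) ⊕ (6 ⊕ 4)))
(((-3 ⊕ -5) ⊕ (6 ⊕ 0)) ⊗ ((0 ⊗ 8) ⊕ (6 ⊕ 4))) = -1

Expand innermost to outermost. Recall ⊕ takes the minimum of its arguments and ⊗ takes their sum. Working out the expression (((-3 ⊕ -5) ⊕ (6 ⊕ 0)) ⊗ ((0 ⊗ 8) ⊕ (6 ⊕ 4))) gives -1.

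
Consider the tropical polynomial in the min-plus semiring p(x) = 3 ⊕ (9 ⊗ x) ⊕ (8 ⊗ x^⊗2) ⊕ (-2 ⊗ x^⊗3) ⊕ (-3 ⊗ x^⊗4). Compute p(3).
p(3) = 3

A tropical monomial a ⊗ x^⊗i evaluates to a + i · x. Evaluating each term at x = 3:
  Term 0 contributes 3 + 0 · 3 = 3
  Term 1 contributes 9 + 1 · 3 = 12
  Term 2 contributes 8 + 2 · 3 = 14
  Term 3 contributes -2 + 3 · 3 = 7
  Term 4 contributes -3 + 4 · 3 = 9
p(3) = ⊕ of these = min[3, 12, 14, 7, 9] = 3.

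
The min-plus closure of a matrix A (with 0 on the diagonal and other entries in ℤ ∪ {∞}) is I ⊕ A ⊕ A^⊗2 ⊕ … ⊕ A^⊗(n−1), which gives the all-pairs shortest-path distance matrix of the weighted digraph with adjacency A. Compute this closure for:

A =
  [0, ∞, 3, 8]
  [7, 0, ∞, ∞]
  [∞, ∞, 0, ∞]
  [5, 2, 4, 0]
Closure =
  [0, 10, 3, 8]
  [7, 0, 10, 15]
  [∞, ∞, 0, ∞]
  [5, 2, 4, 0]

This is the Floyd-Warshall all-pairs shortest-path computation. For each intermediate vertex k = 0, 1, …, 3, update dist[i][j] ← min(dist[i][j], dist[i][k] + dist[k][j]). The final matrix gives, for each (i, j), the minimum total weight of any directed path from i to j (possibly empty when i = j).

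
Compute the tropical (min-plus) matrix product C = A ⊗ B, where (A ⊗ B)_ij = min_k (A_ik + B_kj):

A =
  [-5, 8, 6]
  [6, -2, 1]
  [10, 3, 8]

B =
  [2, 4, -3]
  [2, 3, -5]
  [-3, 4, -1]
A ⊗ B =
  [-3, -1, -8]
  [-2, 1, -7]
  [5, 6, -2]

Apply the min-plus product entry-by-entry:
  C[0][0] = min over k of (A[0][0] + B[0][0] = -5 + 2 = -3, A[0][1] + B[1][0] = 8 + 2 = 10, A[0][2] + B[2][0] = 6 + -3 = 3) = -3 (attained at k = 0)
  C[0][1] = min over k of (A[0][0] + B[0][1] = -5 + 4 = -1, A[0][1] + B[1][1] = 8 + 3 = 11, A[0][2] + B[2][1] = 6 + 4 = 10) = -1 (attained at k = 0)
  C[0][2] = min over k of (A[0][0] + B[0][2] = -5 + -3 = -8, A[0][1] + B[1][2] = 8 + -5 = 3, A[0][2] + B[2][2] = 6 + -1 = 5) = -8 (attained at k = 0)
  C[1][0] = min over k of (A[1][0] + B[0][0] = 6 + 2 = 8, A[1][1] + B[1][0] = -2 + 2 = 0, A[1][2] + B[2][0] = 1 + -3 = -2) = -2 (attained at k = 2)
  C[1][1] = min over k of (A[1][0] + B[0][1] = 6 + 4 = 10, A[1][1] + B[1][1] = -2 + 3 = 1, A[1][2] + B[2][1] = 1 + 4 = 5) = 1 (attained at k = 1)
  C[1][2] = min over k of (A[1][0] + B[0][2] = 6 + -3 = 3, A[1][1] + B[1][2] = -2 + -5 = -7, A[1][2] + B[2][2] = 1 + -1 = 0) = -7 (attained at k = 1)
  C[2][0] = min over k of (A[2][0] + B[0][0] = 10 + 2 = 12, A[2][1] + B[1][0] = 3 + 2 = 5, A[2][2] + B[2][0] = 8 + -3 = 5) = 5 (attained at k = 1)
  C[2][1] = min over k of (A[2][0] + B[0][1] = 10 + 4 = 14, A[2][1] + B[1][1] = 3 + 3 = 6, A[2][2] + B[2][1] = 8 + 4 = 12) = 6 (attained at k = 1)
  C[2][2] = min over k of (A[2][0] + B[0][2] = 10 + -3 = 7, A[2][1] + B[1][2] = 3 + -5 = -2, A[2][2] + B[2][2] = 8 + -1 = 7) = -2 (attained at k = 1)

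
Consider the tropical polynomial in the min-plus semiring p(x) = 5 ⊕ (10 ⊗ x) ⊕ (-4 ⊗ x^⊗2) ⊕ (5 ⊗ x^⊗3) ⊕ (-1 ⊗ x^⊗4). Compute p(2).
p(2) = 0

A tropical monomial a ⊗ x^⊗i evaluates to a + i · x. Evaluating each term at x = 2:
  Term 0 contributes 5 + 0 · 2 = 5
  Term 1 contributes 10 + 1 · 2 = 12
  Term 2 contributes -4 + 2 · 2 = 0
  Term 3 contributes 5 + 3 · 2 = 11
  Term 4 contributes -1 + 4 · 2 = 7
p(2) = ⊕ of these = min[5, 12, 0, 11, 7] = 0.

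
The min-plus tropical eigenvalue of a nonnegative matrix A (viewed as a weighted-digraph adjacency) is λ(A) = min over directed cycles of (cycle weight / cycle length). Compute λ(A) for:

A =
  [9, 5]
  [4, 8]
λ(A) = 9/2

Enumerate directed cycles and compute their means (weight / length). Sample:
  cycle 0 → 0: weight = 9, length = 1, mean = 9/1 ≈ 9.000
  cycle 1 → 1: weight = 8, length = 1, mean = 8/1 ≈ 8.000
  cycle 0 → 1 → 0: weight = 9, length = 2, mean = 9/2 ≈ 4.500
  cycle 1 → 0 → 1: weight = 9, length = 2, mean = 9/2 ≈ 4.500
Minimum mean = 4.500, attained e.g. along the cycle 0 → 1 → 0 with weight 9 and length 2. So λ(A) = 9/2 = 9/2.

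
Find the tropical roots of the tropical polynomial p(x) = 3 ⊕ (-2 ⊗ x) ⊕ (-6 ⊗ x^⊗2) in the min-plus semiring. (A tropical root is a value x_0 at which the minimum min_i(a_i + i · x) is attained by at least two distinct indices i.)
Roots: {4, 5}

Each tropical root is a break point of the lower envelope of the lines y = a_i + i · x (there are 3 lines, with slopes 0, 1, ..., 2). Only the lines that attain the minimum somewhere contribute to roots; other lines are dominated. Here the surviving (envelope) indices are i = 2, i = 1, i = 0.
Intersections between consecutive envelope lines give the roots: for adjacent envelope indices i < j the intersection is x = (a_i − a_j) / (j − i). Reading off the sorted break points: {4, 5}.
Verification: at each break x_0, at least two indices attain the minimum of min_i(a_i + i · x_0).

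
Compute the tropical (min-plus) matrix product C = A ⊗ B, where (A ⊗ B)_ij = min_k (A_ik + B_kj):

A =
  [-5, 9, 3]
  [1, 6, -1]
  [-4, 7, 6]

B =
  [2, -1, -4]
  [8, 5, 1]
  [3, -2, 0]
A ⊗ B =
  [-3, -6, -9]
  [2, -3, -3]
  [-2, -5, -8]

Apply the min-plus product entry-by-entry:
  C[0][0] = min over k of (A[0][0] + B[0][0] = -5 + 2 = -3, A[0][1] + B[1][0] = 9 + 8 = 17, A[0][2] + B[2][0] = 3 + 3 = 6) = -3 (attained at k = 0)
  C[0][1] = min over k of (A[0][0] + B[0][1] = -5 + -1 = -6, A[0][1] + B[1][1] = 9 + 5 = 14, A[0][2] + B[2][1] = 3 + -2 = 1) = -6 (attained at k = 0)
  C[0][2] = min over k of (A[0][0] + B[0][2] = -5 + -4 = -9, A[0][1] + B[1][2] = 9 + 1 = 10, A[0][2] + B[2][2] = 3 + 0 = 3) = -9 (attained at k = 0)
  C[1][0] = min over k of (A[1][0] + B[0][0] = 1 + 2 = 3, A[1][1] + B[1][0] = 6 + 8 = 14, A[1][2] + B[2][0] = -1 + 3 = 2) = 2 (attained at k = 2)
  C[1][1] = min over k of (A[1][0] + B[0][1] = 1 + -1 = 0, A[1][1] + B[1][1] = 6 + 5 = 11, A[1][2] + B[2][1] = -1 + -2 = -3) = -3 (attained at k = 2)
  C[1][2] = min over k of (A[1][0] + B[0][2] = 1 + -4 = -3, A[1][1] + B[1][2] = 6 + 1 = 7, A[1][2] + B[2][2] = -1 + 0 = -1) = -3 (attained at k = 0)
  C[2][0] = min over k of (A[2][0] + B[0][0] = -4 + 2 = -2, A[2][1] + B[1][0] = 7 + 8 = 15, A[2][2] + B[2][0] = 6 + 3 = 9) = -2 (attained at k = 0)
  C[2][1] = min over k of (A[2][0] + B[0][1] = -4 + -1 = -5, A[2][1] + B[1][1] = 7 + 5 = 12, A[2][2] + B[2][1] = 6 + -2 = 4) = -5 (attained at k = 0)
  C[2][2] = min over k of (A[2][0] + B[0][2] = -4 + -4 = -8, A[2][1] + B[1][2] = 7 + 1 = 8, A[2][2] + B[2][2] = 6 + 0 = 6) = -8 (attained at k = 0)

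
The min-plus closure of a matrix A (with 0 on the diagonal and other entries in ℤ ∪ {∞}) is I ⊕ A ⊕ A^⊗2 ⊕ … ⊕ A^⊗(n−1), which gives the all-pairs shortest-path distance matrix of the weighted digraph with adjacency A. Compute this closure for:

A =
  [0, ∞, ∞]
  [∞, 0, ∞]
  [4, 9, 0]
Closure =
  [0, ∞, ∞]
  [∞, 0, ∞]
  [4, 9, 0]

This is the Floyd-Warshall all-pairs shortest-path computation. For each intermediate vertex k = 0, 1, …, 2, update dist[i][j] ← min(dist[i][j], dist[i][k] + dist[k][j]). The final matrix gives, for each (i, j), the minimum total weight of any directed path from i to j (possibly empty when i = j).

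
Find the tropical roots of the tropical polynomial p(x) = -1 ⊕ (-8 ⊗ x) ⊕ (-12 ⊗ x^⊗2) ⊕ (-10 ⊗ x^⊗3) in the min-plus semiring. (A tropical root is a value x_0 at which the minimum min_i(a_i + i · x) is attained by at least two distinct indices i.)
Roots: {-2, 4, 7}

Each tropical root is a break point of the lower envelope of the lines y = a_i + i · x (there are 4 lines, with slopes 0, 1, ..., 3). Only the lines that attain the minimum somewhere contribute to roots; other lines are dominated. Here the surviving (envelope) indices are i = 3, i = 2, i = 1, i = 0.
Intersections between consecutive envelope lines give the roots: for adjacent envelope indices i < j the intersection is x = (a_i − a_j) / (j − i). Reading off the sorted break points: {-2, 4, 7}.
Verification: at each break x_0, at least two indices attain the minimum of min_i(a_i + i · x_0).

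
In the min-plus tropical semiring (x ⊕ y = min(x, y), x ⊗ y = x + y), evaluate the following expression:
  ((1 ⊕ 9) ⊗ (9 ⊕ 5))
((1 ⊕ 9) ⊗ (9 ⊕ 5)) = 6

Expand innermost to outermost. Recall ⊕ takes the minimum of its arguments and ⊗ takes their sum. Working out the expression ((1 ⊕ 9) ⊗ (9 ⊕ 5)) gives 6.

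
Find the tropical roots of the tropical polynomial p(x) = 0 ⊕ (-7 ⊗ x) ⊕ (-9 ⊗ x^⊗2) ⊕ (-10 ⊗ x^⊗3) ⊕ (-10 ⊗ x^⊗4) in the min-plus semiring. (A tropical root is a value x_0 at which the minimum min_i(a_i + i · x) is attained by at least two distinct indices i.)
Roots: {0, 1, 2, 7}

Each tropical root is a break point of the lower envelope of the lines y = a_i + i · x (there are 5 lines, with slopes 0, 1, ..., 4). Only the lines that attain the minimum somewhere contribute to roots; other lines are dominated. Here the surviving (envelope) indices are i = 4, i = 3, i = 2, i = 1, i = 0.
Intersections between consecutive envelope lines give the roots: for adjacent envelope indices i < j the intersection is x = (a_i − a_j) / (j − i). Reading off the sorted break points: {0, 1, 2, 7}.
Verification: at each break x_0, at least two indices attain the minimum of min_i(a_i + i · x_0).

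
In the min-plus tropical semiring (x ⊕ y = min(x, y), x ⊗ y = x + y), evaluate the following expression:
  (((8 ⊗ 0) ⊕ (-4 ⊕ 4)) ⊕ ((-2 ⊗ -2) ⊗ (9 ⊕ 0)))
(((8 ⊗ 0) ⊕ (-4 ⊕ 4)) ⊕ ((-2 ⊗ -2) ⊗ (9 ⊕ 0))) = -4

Expand innermost to outermost. Recall ⊕ takes the minimum of its arguments and ⊗ takes their sum. Working out the expression (((8 ⊗ 0) ⊕ (-4 ⊕ 4)) ⊕ ((-2 ⊗ -2) ⊗ (9 ⊕ 0))) gives -4.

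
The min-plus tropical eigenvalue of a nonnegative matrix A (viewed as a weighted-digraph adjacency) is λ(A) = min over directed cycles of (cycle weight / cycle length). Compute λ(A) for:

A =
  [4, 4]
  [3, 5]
λ(A) = 7/2

Enumerate directed cycles and compute their means (weight / length). Sample:
  cycle 0 → 0: weight = 4, length = 1, mean = 4/1 ≈ 4.000
  cycle 1 → 1: weight = 5, length = 1, mean = 5/1 ≈ 5.000
  cycle 0 → 1 → 0: weight = 7, length = 2, mean = 7/2 ≈ 3.500
  cycle 1 → 0 → 1: weight = 7, length = 2, mean = 7/2 ≈ 3.500
Minimum mean = 3.500, attained e.g. along the cycle 0 → 1 → 0 with weight 7 and length 2. So λ(A) = 7/2 = 7/2.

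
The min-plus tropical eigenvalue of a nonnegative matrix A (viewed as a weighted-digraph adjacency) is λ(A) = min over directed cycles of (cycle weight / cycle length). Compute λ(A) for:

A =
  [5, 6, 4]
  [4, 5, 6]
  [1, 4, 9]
λ(A) = 5/2

Enumerate directed cycles and compute their means (weight / length). Sample:
  cycle 0 → 0: weight = 5, length = 1, mean = 5/1 ≈ 5.000
  cycle 1 → 1: weight = 5, length = 1, mean = 5/1 ≈ 5.000
  cycle 2 → 2: weight = 9, length = 1, mean = 9/1 ≈ 9.000
  cycle 0 → 1 → 0: weight = 10, length = 2, mean = 10/2 ≈ 5.000
  cycle 0 → 2 → 0: weight = 5, length = 2, mean = 5/2 ≈ 2.500
  cycle 1 → 0 → 1: weight = 10, length = 2, mean = 10/2 ≈ 5.000
Minimum mean = 2.500, attained e.g. along the cycle 0 → 2 → 0 with weight 5 and length 2. So λ(A) = 5/2 = 5/2.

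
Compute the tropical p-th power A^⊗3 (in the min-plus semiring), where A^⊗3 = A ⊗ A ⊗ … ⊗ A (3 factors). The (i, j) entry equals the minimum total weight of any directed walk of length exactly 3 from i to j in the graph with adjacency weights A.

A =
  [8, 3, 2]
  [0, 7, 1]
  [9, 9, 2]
A^⊗3 =
  [10, 6, 5]
  [3, 10, 4]
  [11, 12, 6]

Each entry (A^⊗3)_ij equals the minimum over all length-3 walks i = v_0 → v_1 → … → v_3 = j of Σ_t A[v_t][v_{t+1}]. For example, for (i, j) = (0, 2) we minimise over 9 possible intermediate vertex sequences; the minimum is 5, attained along the walk 0 → 1 → 0 → 2.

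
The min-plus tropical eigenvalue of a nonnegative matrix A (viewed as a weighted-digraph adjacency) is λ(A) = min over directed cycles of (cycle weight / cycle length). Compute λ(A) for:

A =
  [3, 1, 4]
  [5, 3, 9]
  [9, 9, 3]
λ(A) = 3

Enumerate directed cycles and compute their means (weight / length). Sample:
  cycle 0 → 0: weight = 3, length = 1, mean = 3/1 ≈ 3.000
  cycle 1 → 1: weight = 3, length = 1, mean = 3/1 ≈ 3.000
  cycle 2 → 2: weight = 3, length = 1, mean = 3/1 ≈ 3.000
  cycle 0 → 1 → 0: weight = 6, length = 2, mean = 6/2 ≈ 3.000
  cycle 0 → 2 → 0: weight = 13, length = 2, mean = 13/2 ≈ 6.500
  cycle 1 → 0 → 1: weight = 6, length = 2, mean = 6/2 ≈ 3.000
Minimum mean = 3.000, attained e.g. along the cycle 0 → 0 with weight 3 and length 1. So λ(A) = 3/1 = 3.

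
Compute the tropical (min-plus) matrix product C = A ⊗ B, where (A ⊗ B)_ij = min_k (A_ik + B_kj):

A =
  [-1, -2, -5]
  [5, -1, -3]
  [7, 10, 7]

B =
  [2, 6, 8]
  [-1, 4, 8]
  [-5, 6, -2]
A ⊗ B =
  [-10, 1, -7]
  [-8, 3, -5]
  [2, 13, 5]

Apply the min-plus product entry-by-entry:
  C[0][0] = min over k of (A[0][0] + B[0][0] = -1 + 2 = 1, A[0][1] + B[1][0] = -2 + -1 = -3, A[0][2] + B[2][0] = -5 + -5 = -10) = -10 (attained at k = 2)
  C[0][1] = min over k of (A[0][0] + B[0][1] = -1 + 6 = 5, A[0][1] + B[1][1] = -2 + 4 = 2, A[0][2] + B[2][1] = -5 + 6 = 1) = 1 (attained at k = 2)
  C[0][2] = min over k of (A[0][0] + B[0][2] = -1 + 8 = 7, A[0][1] + B[1][2] = -2 + 8 = 6, A[0][2] + B[2][2] = -5 + -2 = -7) = -7 (attained at k = 2)
  C[1][0] = min over k of (A[1][0] + B[0][0] = 5 + 2 = 7, A[1][1] + B[1][0] = -1 + -1 = -2, A[1][2] + B[2][0] = -3 + -5 = -8) = -8 (attained at k = 2)
  C[1][1] = min over k of (A[1][0] + B[0][1] = 5 + 6 = 11, A[1][1] + B[1][1] = -1 + 4 = 3, A[1][2] + B[2][1] = -3 + 6 = 3) = 3 (attained at k = 1)
  C[1][2] = min over k of (A[1][0] + B[0][2] = 5 + 8 = 13, A[1][1] + B[1][2] = -1 + 8 = 7, A[1][2] + B[2][2] = -3 + -2 = -5) = -5 (attained at k = 2)
  C[2][0] = min over k of (A[2][0] + B[0][0] = 7 + 2 = 9, A[2][1] + B[1][0] = 10 + -1 = 9, A[2][2] + B[2][0] = 7 + -5 = 2) = 2 (attained at k = 2)
  C[2][1] = min over k of (A[2][0] + B[0][1] = 7 + 6 = 13, A[2][1] + B[1][1] = 10 + 4 = 14, A[2][2] + B[2][1] = 7 + 6 = 13) = 13 (attained at k = 0)
  C[2][2] = min over k of (A[2][0] + B[0][2] = 7 + 8 = 15, A[2][1] + B[1][2] = 10 + 8 = 18, A[2][2] + B[2][2] = 7 + -2 = 5) = 5 (attained at k = 2)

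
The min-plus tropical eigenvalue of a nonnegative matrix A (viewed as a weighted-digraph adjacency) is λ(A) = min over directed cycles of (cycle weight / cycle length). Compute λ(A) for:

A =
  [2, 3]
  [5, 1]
λ(A) = 1

Enumerate directed cycles and compute their means (weight / length). Sample:
  cycle 0 → 0: weight = 2, length = 1, mean = 2/1 ≈ 2.000
  cycle 1 → 1: weight = 1, length = 1, mean = 1/1 ≈ 1.000
  cycle 0 → 1 → 0: weight = 8, length = 2, mean = 8/2 ≈ 4.000
  cycle 1 → 0 → 1: weight = 8, length = 2, mean = 8/2 ≈ 4.000
Minimum mean = 1.000, attained e.g. along the cycle 1 → 1 with weight 1 and length 1. So λ(A) = 1/1 = 1.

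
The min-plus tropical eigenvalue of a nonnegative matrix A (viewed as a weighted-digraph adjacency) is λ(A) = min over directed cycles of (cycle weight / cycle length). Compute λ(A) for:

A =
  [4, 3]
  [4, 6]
λ(A) = 7/2

Enumerate directed cycles and compute their means (weight / length). Sample:
  cycle 0 → 0: weight = 4, length = 1, mean = 4/1 ≈ 4.000
  cycle 1 → 1: weight = 6, length = 1, mean = 6/1 ≈ 6.000
  cycle 0 → 1 → 0: weight = 7, length = 2, mean = 7/2 ≈ 3.500
  cycle 1 → 0 → 1: weight = 7, length = 2, mean = 7/2 ≈ 3.500
Minimum mean = 3.500, attained e.g. along the cycle 0 → 1 → 0 with weight 7 and length 2. So λ(A) = 7/2 = 7/2.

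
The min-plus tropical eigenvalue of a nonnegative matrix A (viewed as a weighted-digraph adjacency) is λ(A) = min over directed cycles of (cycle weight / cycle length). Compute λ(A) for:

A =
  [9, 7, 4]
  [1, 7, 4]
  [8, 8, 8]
λ(A) = 4

Enumerate directed cycles and compute their means (weight / length). Sample:
  cycle 0 → 0: weight = 9, length = 1, mean = 9/1 ≈ 9.000
  cycle 1 → 1: weight = 7, length = 1, mean = 7/1 ≈ 7.000
  cycle 2 → 2: weight = 8, length = 1, mean = 8/1 ≈ 8.000
  cycle 0 → 1 → 0: weight = 8, length = 2, mean = 8/2 ≈ 4.000
  cycle 0 → 2 → 0: weight = 12, length = 2, mean = 12/2 ≈ 6.000
  cycle 1 → 0 → 1: weight = 8, length = 2, mean = 8/2 ≈ 4.000
Minimum mean = 4.000, attained e.g. along the cycle 0 → 1 → 0 with weight 8 and length 2. So λ(A) = 8/2 = 4.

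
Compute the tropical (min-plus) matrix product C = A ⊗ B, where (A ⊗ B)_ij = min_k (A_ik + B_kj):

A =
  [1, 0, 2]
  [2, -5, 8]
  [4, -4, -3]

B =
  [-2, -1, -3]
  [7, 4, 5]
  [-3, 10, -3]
A ⊗ B =
  [-1, 0, -2]
  [0, -1, -1]
  [-6, 0, -6]

Apply the min-plus product entry-by-entry:
  C[0][0] = min over k of (A[0][0] + B[0][0] = 1 + -2 = -1, A[0][1] + B[1][0] = 0 + 7 = 7, A[0][2] + B[2][0] = 2 + -3 = -1) = -1 (attained at k = 0)
  C[0][1] = min over k of (A[0][0] + B[0][1] = 1 + -1 = 0, A[0][1] + B[1][1] = 0 + 4 = 4, A[0][2] + B[2][1] = 2 + 10 = 12) = 0 (attained at k = 0)
  C[0][2] = min over k of (A[0][0] + B[0][2] = 1 + -3 = -2, A[0][1] + B[1][2] = 0 + 5 = 5, A[0][2] + B[2][2] = 2 + -3 = -1) = -2 (attained at k = 0)
  C[1][0] = min over k of (A[1][0] + B[0][0] = 2 + -2 = 0, A[1][1] + B[1][0] = -5 + 7 = 2, A[1][2] + B[2][0] = 8 + -3 = 5) = 0 (attained at k = 0)
  C[1][1] = min over k of (A[1][0] + B[0][1] = 2 + -1 = 1, A[1][1] + B[1][1] = -5 + 4 = -1, A[1][2] + B[2][1] = 8 + 10 = 18) = -1 (attained at k = 1)
  C[1][2] = min over k of (A[1][0] + B[0][2] = 2 + -3 = -1, A[1][1] + B[1][2] = -5 + 5 = 0, A[1][2] + B[2][2] = 8 + -3 = 5) = -1 (attained at k = 0)
  C[2][0] = min over k of (A[2][0] + B[0][0] = 4 + -2 = 2, A[2][1] + B[1][0] = -4 + 7 = 3, A[2][2] + B[2][0] = -3 + -3 = -6) = -6 (attained at k = 2)
  C[2][1] = min over k of (A[2][0] + B[0][1] = 4 + -1 = 3, A[2][1] + B[1][1] = -4 + 4 = 0, A[2][2] + B[2][1] = -3 + 10 = 7) = 0 (attained at k = 1)
  C[2][2] = min over k of (A[2][0] + B[0][2] = 4 + -3 = 1, A[2][1] + B[1][2] = -4 + 5 = 1, A[2][2] + B[2][2] = -3 + -3 = -6) = -6 (attained at k = 2)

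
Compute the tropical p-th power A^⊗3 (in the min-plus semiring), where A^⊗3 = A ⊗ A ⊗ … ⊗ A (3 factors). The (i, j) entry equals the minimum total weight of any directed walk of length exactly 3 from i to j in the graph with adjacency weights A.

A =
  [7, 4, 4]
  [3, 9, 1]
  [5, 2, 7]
A^⊗3 =
  [9, 7, 7]
  [6, 9, 4]
  [8, 5, 9]

Each entry (A^⊗3)_ij equals the minimum over all length-3 walks i = v_0 → v_1 → … → v_3 = j of Σ_t A[v_t][v_{t+1}]. For example, for (i, j) = (0, 2) we minimise over 9 possible intermediate vertex sequences; the minimum is 7, attained along the walk 0 → 2 → 1 → 2.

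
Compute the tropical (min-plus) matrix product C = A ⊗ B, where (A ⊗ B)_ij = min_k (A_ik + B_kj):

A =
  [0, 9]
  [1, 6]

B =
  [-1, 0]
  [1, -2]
A ⊗ B =
  [-1, 0]
  [0, 1]

Apply the min-plus product entry-by-entry:
  C[0][0] = min over k of (A[0][0] + B[0][0] = 0 + -1 = -1, A[0][1] + B[1][0] = 9 + 1 = 10) = -1 (attained at k = 0)
  C[0][1] = min over k of (A[0][0] + B[0][1] = 0 + 0 = 0, A[0][1] + B[1][1] = 9 + -2 = 7) = 0 (attained at k = 0)
  C[1][0] = min over k of (A[1][0] + B[0][0] = 1 + -1 = 0, A[1][1] + B[1][0] = 6 + 1 = 7) = 0 (attained at k = 0)
  C[1][1] = min over k of (A[1][0] + B[0][1] = 1 + 0 = 1, A[1][1] + B[1][1] = 6 + -2 = 4) = 1 (attained at k = 0)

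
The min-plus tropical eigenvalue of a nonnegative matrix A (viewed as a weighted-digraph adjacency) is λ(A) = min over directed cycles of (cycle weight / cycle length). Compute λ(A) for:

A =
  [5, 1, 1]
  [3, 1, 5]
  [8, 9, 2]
λ(A) = 1

Enumerate directed cycles and compute their means (weight / length). Sample:
  cycle 0 → 0: weight = 5, length = 1, mean = 5/1 ≈ 5.000
  cycle 1 → 1: weight = 1, length = 1, mean = 1/1 ≈ 1.000
  cycle 2 → 2: weight = 2, length = 1, mean = 2/1 ≈ 2.000
  cycle 0 → 1 → 0: weight = 4, length = 2, mean = 4/2 ≈ 2.000
  cycle 0 → 2 → 0: weight = 9, length = 2, mean = 9/2 ≈ 4.500
  cycle 1 → 0 → 1: weight = 4, length = 2, mean = 4/2 ≈ 2.000
Minimum mean = 1.000, attained e.g. along the cycle 1 → 1 with weight 1 and length 1. So λ(A) = 1/1 = 1.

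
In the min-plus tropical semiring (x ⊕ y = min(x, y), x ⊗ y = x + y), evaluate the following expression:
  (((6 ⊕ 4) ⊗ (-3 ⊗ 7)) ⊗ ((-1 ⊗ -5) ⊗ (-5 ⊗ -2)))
(((6 ⊕ 4) ⊗ (-3 ⊗ 7)) ⊗ ((-1 ⊗ -5) ⊗ (-5 ⊗ -2))) = -5

Expand innermost to outermost. Recall ⊕ takes the minimum of its arguments and ⊗ takes their sum. Working out the expression (((6 ⊕ 4) ⊗ (-3 ⊗ 7)) ⊗ ((-1 ⊗ -5) ⊗ (-5 ⊗ -2))) gives -5.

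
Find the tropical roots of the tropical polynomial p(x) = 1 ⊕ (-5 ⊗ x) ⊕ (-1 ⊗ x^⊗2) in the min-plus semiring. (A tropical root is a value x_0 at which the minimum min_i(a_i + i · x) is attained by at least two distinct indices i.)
Roots: {-4, 6}

Each tropical root is a break point of the lower envelope of the lines y = a_i + i · x (there are 3 lines, with slopes 0, 1, ..., 2). Only the lines that attain the minimum somewhere contribute to roots; other lines are dominated. Here the surviving (envelope) indices are i = 2, i = 1, i = 0.
Intersections between consecutive envelope lines give the roots: for adjacent envelope indices i < j the intersection is x = (a_i − a_j) / (j − i). Reading off the sorted break points: {-4, 6}.
Verification: at each break x_0, at least two indices attain the minimum of min_i(a_i + i · x_0).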